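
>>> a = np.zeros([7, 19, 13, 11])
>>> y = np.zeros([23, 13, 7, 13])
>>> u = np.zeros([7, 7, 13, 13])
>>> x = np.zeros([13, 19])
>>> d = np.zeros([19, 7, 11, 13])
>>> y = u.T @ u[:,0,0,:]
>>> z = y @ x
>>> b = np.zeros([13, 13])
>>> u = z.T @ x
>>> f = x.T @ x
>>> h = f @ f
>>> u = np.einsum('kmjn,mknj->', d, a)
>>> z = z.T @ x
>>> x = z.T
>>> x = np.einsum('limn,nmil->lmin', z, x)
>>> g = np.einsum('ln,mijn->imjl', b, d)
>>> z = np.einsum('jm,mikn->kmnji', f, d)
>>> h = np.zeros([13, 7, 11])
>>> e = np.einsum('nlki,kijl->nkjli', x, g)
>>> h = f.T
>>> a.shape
(7, 19, 13, 11)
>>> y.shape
(13, 13, 7, 13)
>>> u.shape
()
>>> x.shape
(19, 13, 7, 19)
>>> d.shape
(19, 7, 11, 13)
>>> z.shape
(11, 19, 13, 19, 7)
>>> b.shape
(13, 13)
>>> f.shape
(19, 19)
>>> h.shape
(19, 19)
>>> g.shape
(7, 19, 11, 13)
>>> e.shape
(19, 7, 11, 13, 19)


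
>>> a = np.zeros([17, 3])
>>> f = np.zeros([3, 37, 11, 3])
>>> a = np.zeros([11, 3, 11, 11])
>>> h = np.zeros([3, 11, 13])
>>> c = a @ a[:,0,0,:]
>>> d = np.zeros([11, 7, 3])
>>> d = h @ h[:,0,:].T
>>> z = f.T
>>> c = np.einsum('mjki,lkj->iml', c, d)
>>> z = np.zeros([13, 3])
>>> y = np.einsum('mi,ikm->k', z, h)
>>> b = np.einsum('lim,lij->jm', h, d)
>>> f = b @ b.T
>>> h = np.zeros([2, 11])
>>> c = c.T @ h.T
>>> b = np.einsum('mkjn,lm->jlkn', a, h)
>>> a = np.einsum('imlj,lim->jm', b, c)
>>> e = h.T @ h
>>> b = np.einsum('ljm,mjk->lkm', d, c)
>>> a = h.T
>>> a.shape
(11, 2)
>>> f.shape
(3, 3)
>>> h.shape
(2, 11)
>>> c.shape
(3, 11, 2)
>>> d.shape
(3, 11, 3)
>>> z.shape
(13, 3)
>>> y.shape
(11,)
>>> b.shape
(3, 2, 3)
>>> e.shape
(11, 11)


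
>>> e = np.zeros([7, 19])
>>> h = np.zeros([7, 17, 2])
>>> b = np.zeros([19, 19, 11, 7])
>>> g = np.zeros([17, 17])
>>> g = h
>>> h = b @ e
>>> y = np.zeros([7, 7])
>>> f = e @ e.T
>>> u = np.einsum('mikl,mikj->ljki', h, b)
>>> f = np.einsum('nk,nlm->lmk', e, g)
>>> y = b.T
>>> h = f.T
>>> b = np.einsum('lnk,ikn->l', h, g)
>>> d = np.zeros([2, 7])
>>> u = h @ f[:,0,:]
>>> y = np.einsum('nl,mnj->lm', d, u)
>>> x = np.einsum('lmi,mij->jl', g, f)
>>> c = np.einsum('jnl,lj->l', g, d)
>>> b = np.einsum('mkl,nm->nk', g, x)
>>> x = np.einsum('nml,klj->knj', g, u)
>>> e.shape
(7, 19)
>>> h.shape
(19, 2, 17)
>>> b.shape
(19, 17)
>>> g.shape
(7, 17, 2)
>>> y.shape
(7, 19)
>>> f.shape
(17, 2, 19)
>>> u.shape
(19, 2, 19)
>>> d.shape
(2, 7)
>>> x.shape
(19, 7, 19)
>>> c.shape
(2,)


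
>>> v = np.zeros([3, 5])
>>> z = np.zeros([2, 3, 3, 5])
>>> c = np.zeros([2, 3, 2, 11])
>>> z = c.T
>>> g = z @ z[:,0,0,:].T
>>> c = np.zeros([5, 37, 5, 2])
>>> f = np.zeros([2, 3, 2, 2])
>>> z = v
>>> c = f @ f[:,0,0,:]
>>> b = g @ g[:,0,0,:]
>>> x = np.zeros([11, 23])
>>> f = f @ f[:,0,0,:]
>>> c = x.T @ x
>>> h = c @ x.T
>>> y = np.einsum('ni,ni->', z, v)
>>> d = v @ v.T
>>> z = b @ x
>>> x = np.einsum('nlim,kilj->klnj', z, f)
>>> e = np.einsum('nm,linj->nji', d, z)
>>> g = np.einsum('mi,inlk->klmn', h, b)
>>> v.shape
(3, 5)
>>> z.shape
(11, 2, 3, 23)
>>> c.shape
(23, 23)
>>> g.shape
(11, 3, 23, 2)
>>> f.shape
(2, 3, 2, 2)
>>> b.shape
(11, 2, 3, 11)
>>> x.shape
(2, 2, 11, 2)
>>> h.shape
(23, 11)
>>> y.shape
()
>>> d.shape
(3, 3)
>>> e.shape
(3, 23, 2)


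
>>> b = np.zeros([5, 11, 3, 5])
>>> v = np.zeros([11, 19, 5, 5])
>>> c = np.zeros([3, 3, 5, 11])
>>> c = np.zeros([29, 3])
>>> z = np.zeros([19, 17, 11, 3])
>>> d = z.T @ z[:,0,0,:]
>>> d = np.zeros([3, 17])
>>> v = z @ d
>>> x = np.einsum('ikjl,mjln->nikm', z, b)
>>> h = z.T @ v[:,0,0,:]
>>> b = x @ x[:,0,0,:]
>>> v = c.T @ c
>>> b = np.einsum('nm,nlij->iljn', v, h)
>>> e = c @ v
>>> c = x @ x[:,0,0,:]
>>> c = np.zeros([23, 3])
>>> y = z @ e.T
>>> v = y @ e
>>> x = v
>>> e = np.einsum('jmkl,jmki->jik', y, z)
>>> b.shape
(17, 11, 17, 3)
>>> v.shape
(19, 17, 11, 3)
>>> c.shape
(23, 3)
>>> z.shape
(19, 17, 11, 3)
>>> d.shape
(3, 17)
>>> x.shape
(19, 17, 11, 3)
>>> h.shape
(3, 11, 17, 17)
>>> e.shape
(19, 3, 11)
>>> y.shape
(19, 17, 11, 29)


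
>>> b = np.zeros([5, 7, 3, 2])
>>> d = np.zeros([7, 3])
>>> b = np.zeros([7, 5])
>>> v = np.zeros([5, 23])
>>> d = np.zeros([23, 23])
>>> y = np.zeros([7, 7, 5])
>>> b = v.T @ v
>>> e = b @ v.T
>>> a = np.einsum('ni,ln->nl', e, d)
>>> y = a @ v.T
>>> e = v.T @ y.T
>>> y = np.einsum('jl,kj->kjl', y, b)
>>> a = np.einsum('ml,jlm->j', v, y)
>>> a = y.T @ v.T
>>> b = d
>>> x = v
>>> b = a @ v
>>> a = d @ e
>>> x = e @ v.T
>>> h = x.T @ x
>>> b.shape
(5, 23, 23)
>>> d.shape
(23, 23)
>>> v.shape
(5, 23)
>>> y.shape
(23, 23, 5)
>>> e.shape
(23, 23)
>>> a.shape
(23, 23)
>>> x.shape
(23, 5)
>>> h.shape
(5, 5)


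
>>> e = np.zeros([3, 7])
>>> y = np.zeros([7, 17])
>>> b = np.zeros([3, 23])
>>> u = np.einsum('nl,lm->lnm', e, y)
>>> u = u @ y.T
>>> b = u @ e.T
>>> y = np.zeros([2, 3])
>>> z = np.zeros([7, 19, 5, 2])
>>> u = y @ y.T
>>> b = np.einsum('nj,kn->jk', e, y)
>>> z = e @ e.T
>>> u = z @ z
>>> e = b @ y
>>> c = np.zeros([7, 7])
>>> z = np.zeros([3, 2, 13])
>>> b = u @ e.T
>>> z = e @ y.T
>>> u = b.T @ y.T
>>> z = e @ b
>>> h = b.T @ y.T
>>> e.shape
(7, 3)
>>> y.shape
(2, 3)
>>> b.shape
(3, 7)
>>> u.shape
(7, 2)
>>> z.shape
(7, 7)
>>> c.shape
(7, 7)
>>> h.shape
(7, 2)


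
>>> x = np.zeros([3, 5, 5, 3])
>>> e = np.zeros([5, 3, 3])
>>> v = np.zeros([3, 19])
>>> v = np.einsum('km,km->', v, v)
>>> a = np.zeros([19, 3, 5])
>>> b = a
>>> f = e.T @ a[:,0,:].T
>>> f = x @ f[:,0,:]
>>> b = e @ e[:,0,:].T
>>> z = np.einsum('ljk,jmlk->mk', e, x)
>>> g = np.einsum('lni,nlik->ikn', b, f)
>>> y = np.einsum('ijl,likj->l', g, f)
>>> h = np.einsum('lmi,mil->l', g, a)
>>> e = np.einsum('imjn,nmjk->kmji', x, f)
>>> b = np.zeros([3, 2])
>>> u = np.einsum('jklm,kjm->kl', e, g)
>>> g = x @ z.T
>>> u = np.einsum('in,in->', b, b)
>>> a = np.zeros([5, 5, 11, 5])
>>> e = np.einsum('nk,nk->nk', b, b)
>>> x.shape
(3, 5, 5, 3)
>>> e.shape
(3, 2)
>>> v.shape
()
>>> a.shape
(5, 5, 11, 5)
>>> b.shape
(3, 2)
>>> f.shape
(3, 5, 5, 19)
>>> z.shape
(5, 3)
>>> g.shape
(3, 5, 5, 5)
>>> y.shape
(3,)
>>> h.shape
(5,)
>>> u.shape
()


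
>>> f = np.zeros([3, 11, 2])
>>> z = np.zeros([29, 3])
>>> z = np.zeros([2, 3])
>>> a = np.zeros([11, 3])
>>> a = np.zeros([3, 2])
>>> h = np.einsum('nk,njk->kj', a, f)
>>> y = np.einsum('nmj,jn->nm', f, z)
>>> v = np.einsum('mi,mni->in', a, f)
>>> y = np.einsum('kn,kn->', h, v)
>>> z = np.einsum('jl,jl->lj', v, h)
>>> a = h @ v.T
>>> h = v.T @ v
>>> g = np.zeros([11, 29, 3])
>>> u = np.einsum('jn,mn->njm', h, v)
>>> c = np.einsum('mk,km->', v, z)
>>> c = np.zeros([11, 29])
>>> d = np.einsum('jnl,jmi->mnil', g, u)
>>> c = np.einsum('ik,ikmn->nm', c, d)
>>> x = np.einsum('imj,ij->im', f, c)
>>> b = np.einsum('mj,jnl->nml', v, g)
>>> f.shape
(3, 11, 2)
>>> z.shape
(11, 2)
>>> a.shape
(2, 2)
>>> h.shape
(11, 11)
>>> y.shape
()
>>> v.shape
(2, 11)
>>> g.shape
(11, 29, 3)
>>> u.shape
(11, 11, 2)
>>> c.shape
(3, 2)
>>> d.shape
(11, 29, 2, 3)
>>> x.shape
(3, 11)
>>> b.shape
(29, 2, 3)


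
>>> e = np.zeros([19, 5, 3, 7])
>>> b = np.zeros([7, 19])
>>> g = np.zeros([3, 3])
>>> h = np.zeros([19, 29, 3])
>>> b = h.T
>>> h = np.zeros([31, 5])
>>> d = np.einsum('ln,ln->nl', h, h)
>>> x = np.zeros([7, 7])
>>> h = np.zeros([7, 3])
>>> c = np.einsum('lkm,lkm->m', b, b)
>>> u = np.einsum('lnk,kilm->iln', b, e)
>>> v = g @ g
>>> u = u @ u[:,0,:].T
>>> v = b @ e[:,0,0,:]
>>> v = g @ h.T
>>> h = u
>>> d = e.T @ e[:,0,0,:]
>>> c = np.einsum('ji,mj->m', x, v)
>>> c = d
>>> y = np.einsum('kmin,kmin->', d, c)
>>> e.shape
(19, 5, 3, 7)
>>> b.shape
(3, 29, 19)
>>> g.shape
(3, 3)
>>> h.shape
(5, 3, 5)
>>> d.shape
(7, 3, 5, 7)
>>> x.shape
(7, 7)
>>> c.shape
(7, 3, 5, 7)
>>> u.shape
(5, 3, 5)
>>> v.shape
(3, 7)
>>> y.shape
()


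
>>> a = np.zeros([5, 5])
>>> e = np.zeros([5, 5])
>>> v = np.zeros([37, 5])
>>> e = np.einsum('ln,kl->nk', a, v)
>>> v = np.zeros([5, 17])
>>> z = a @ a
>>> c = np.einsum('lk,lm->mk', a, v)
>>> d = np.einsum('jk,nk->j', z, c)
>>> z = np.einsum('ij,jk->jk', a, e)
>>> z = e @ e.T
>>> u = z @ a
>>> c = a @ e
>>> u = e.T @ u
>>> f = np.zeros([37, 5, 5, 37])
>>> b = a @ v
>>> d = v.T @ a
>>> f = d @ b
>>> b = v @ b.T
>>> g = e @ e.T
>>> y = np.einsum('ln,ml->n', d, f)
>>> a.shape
(5, 5)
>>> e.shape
(5, 37)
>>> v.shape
(5, 17)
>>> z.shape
(5, 5)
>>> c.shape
(5, 37)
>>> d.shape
(17, 5)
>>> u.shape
(37, 5)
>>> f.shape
(17, 17)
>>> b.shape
(5, 5)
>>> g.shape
(5, 5)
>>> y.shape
(5,)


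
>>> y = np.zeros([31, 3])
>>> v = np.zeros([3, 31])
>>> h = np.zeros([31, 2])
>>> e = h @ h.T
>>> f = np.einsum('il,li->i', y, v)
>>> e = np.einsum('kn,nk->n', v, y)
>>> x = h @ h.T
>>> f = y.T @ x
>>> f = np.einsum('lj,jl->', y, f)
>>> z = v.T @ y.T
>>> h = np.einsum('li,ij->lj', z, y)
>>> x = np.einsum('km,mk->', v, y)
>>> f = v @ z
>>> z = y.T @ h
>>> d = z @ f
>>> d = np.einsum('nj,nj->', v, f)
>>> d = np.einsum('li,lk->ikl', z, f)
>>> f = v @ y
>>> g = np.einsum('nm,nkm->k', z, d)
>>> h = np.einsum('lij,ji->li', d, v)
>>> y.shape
(31, 3)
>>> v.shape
(3, 31)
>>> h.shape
(3, 31)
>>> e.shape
(31,)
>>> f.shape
(3, 3)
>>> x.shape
()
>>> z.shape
(3, 3)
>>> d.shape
(3, 31, 3)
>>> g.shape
(31,)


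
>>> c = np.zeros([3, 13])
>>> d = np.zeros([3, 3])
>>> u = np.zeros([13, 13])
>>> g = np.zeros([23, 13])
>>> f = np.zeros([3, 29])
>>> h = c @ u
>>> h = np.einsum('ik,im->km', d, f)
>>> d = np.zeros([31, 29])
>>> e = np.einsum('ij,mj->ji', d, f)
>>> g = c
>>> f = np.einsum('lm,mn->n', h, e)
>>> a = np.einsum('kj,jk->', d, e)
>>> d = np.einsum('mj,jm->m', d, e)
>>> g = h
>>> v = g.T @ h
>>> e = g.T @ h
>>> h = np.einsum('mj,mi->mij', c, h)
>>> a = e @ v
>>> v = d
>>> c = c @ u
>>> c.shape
(3, 13)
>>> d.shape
(31,)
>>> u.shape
(13, 13)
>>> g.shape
(3, 29)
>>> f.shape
(31,)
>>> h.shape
(3, 29, 13)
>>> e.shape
(29, 29)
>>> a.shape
(29, 29)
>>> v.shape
(31,)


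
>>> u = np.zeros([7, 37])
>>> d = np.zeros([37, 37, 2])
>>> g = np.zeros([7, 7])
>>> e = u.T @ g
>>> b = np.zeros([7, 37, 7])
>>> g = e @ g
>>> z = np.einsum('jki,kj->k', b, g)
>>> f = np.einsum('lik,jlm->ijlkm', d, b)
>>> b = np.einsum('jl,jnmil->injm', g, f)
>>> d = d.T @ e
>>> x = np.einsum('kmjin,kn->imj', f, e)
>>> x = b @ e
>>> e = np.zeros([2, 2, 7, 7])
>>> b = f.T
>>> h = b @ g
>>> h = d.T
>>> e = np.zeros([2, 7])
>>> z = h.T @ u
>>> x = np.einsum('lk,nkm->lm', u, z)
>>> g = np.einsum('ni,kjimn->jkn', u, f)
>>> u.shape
(7, 37)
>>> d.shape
(2, 37, 7)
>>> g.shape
(7, 37, 7)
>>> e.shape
(2, 7)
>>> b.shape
(7, 2, 37, 7, 37)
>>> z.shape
(2, 37, 37)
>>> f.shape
(37, 7, 37, 2, 7)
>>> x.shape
(7, 37)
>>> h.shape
(7, 37, 2)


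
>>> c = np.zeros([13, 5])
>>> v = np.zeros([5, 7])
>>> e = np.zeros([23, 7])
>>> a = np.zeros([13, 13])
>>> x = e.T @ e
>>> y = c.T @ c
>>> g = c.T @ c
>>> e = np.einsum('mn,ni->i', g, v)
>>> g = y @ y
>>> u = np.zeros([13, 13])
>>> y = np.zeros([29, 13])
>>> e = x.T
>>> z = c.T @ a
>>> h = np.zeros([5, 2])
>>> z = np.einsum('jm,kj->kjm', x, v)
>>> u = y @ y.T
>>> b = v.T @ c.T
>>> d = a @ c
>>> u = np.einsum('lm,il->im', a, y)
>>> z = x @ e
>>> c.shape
(13, 5)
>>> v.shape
(5, 7)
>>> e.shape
(7, 7)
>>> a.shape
(13, 13)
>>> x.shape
(7, 7)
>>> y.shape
(29, 13)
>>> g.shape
(5, 5)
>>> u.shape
(29, 13)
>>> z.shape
(7, 7)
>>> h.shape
(5, 2)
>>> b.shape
(7, 13)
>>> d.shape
(13, 5)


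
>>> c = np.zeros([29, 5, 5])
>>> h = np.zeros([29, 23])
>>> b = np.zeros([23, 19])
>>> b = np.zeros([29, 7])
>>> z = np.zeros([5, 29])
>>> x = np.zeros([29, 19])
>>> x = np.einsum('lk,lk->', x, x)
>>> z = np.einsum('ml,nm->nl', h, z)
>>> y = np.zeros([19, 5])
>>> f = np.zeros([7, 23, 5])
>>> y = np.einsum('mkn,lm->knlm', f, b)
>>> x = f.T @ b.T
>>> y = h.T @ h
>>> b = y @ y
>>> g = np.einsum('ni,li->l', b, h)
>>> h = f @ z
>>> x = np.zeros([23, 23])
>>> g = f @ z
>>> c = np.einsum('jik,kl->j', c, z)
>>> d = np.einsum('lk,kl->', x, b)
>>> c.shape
(29,)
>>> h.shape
(7, 23, 23)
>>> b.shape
(23, 23)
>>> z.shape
(5, 23)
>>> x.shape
(23, 23)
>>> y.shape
(23, 23)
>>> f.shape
(7, 23, 5)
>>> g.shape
(7, 23, 23)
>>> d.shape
()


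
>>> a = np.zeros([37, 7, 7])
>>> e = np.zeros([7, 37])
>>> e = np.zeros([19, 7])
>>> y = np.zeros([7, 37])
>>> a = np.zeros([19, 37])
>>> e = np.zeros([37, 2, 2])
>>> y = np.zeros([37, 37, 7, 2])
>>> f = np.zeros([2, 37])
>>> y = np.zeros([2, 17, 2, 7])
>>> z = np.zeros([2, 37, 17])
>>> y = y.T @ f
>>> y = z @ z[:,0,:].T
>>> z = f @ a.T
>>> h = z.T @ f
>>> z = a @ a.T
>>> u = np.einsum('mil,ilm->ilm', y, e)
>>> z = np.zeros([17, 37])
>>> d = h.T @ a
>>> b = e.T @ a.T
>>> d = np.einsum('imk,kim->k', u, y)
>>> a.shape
(19, 37)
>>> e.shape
(37, 2, 2)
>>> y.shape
(2, 37, 2)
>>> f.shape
(2, 37)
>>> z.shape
(17, 37)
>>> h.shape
(19, 37)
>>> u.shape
(37, 2, 2)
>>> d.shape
(2,)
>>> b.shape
(2, 2, 19)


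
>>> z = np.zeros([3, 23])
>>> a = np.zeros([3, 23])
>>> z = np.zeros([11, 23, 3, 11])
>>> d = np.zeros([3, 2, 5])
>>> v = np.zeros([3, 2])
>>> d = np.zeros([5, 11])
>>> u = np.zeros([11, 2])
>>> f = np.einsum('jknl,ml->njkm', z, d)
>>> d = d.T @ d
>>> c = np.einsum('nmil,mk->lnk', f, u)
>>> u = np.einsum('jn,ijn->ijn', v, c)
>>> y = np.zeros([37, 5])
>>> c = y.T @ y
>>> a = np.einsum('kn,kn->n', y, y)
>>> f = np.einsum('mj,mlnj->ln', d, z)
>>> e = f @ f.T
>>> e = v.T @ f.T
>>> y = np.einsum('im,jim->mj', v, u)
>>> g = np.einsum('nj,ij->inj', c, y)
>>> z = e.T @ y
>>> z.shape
(23, 5)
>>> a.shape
(5,)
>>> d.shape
(11, 11)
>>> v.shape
(3, 2)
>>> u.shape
(5, 3, 2)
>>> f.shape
(23, 3)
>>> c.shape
(5, 5)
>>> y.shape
(2, 5)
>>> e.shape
(2, 23)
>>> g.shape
(2, 5, 5)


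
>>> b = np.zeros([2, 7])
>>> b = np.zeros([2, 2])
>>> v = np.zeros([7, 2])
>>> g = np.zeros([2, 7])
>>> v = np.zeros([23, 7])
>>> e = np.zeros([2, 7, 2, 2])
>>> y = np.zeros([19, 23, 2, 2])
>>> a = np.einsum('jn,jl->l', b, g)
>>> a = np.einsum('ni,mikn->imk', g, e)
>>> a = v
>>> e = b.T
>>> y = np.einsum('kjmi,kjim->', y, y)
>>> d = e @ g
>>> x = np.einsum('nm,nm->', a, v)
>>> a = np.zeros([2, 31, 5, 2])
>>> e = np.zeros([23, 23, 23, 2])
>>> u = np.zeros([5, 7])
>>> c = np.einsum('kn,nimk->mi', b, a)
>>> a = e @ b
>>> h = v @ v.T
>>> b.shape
(2, 2)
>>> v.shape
(23, 7)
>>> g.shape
(2, 7)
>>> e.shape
(23, 23, 23, 2)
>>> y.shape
()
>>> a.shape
(23, 23, 23, 2)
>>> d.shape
(2, 7)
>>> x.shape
()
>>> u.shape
(5, 7)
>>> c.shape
(5, 31)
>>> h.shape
(23, 23)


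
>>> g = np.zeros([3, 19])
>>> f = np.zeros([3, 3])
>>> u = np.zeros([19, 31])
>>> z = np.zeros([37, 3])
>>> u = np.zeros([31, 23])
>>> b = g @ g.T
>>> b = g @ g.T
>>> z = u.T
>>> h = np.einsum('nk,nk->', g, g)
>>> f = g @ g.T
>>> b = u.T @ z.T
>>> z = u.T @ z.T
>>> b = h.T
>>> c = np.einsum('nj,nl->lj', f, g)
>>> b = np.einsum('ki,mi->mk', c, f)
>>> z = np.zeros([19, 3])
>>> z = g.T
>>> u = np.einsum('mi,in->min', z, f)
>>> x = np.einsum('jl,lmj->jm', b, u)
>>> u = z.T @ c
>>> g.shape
(3, 19)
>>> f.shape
(3, 3)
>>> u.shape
(3, 3)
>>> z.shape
(19, 3)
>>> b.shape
(3, 19)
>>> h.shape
()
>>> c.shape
(19, 3)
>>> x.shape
(3, 3)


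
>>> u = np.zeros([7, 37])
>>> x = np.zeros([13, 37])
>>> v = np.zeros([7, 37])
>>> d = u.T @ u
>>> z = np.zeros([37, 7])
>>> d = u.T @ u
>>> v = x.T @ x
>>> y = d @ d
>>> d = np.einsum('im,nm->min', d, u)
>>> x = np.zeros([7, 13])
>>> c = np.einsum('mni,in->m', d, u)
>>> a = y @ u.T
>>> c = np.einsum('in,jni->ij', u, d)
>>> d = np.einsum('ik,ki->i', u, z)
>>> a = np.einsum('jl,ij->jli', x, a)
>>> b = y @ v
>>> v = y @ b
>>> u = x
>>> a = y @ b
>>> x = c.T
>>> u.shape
(7, 13)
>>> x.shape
(37, 7)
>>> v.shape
(37, 37)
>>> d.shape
(7,)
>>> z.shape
(37, 7)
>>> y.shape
(37, 37)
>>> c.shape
(7, 37)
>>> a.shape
(37, 37)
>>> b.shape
(37, 37)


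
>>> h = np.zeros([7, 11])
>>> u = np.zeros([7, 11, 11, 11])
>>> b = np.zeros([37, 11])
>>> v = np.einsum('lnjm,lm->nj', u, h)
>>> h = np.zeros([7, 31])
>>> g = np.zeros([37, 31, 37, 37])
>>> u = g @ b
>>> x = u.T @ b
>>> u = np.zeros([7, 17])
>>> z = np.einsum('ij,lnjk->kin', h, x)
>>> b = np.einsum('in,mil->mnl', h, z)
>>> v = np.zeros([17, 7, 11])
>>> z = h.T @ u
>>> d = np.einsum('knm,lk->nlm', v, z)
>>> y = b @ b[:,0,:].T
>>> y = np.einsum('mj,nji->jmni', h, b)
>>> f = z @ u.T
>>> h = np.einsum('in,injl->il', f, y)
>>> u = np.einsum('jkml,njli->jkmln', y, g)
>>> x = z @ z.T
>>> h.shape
(31, 37)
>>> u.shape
(31, 7, 11, 37, 37)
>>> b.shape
(11, 31, 37)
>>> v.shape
(17, 7, 11)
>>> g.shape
(37, 31, 37, 37)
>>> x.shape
(31, 31)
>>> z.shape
(31, 17)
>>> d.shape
(7, 31, 11)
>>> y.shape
(31, 7, 11, 37)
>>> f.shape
(31, 7)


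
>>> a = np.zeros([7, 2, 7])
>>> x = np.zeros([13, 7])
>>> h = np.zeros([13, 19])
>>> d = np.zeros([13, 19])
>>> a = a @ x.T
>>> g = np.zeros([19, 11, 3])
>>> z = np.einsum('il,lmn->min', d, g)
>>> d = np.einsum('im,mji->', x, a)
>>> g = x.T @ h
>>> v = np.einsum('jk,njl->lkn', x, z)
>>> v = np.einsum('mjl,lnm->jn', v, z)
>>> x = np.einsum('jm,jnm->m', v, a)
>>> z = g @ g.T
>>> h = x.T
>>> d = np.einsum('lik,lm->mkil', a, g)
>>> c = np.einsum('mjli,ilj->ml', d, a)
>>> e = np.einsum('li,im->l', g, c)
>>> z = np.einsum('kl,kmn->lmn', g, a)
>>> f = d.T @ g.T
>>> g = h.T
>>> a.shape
(7, 2, 13)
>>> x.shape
(13,)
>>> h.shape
(13,)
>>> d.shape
(19, 13, 2, 7)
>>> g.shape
(13,)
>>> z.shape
(19, 2, 13)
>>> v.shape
(7, 13)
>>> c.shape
(19, 2)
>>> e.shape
(7,)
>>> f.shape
(7, 2, 13, 7)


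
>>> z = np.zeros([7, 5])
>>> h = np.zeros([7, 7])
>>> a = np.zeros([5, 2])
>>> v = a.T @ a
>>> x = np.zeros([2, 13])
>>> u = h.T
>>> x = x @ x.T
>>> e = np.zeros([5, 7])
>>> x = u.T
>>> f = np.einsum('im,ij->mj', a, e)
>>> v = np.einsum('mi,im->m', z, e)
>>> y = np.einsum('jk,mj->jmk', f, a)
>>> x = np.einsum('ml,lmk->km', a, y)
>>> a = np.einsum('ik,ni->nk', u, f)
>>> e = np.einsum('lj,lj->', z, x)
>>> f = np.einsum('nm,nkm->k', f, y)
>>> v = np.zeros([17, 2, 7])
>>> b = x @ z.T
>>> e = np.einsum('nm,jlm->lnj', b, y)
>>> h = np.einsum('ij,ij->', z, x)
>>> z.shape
(7, 5)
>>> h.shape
()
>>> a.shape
(2, 7)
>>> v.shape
(17, 2, 7)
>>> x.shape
(7, 5)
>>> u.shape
(7, 7)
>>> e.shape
(5, 7, 2)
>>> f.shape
(5,)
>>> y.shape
(2, 5, 7)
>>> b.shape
(7, 7)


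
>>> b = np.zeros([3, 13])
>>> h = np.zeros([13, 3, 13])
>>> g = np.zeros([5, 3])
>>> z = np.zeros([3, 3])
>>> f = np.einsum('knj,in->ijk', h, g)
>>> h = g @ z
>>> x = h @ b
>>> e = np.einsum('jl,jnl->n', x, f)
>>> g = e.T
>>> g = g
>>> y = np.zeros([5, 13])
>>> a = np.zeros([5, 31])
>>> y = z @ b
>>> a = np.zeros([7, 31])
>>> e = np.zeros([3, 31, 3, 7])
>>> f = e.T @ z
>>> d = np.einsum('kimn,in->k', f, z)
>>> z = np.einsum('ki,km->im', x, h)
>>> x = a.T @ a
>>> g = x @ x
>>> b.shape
(3, 13)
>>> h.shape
(5, 3)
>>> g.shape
(31, 31)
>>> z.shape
(13, 3)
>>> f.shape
(7, 3, 31, 3)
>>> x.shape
(31, 31)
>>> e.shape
(3, 31, 3, 7)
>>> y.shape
(3, 13)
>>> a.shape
(7, 31)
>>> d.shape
(7,)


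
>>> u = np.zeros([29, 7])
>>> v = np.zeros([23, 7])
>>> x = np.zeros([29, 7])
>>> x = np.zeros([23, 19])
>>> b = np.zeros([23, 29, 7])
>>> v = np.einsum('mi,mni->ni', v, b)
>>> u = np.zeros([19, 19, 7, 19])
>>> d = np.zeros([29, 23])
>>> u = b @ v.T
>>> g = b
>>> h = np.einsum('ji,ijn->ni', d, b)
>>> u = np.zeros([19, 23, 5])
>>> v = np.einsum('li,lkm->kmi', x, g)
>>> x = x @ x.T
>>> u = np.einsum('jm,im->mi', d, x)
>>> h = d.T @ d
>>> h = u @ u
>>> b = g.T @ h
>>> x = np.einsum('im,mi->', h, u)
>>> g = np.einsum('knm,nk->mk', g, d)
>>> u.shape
(23, 23)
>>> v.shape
(29, 7, 19)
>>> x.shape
()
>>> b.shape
(7, 29, 23)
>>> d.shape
(29, 23)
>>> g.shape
(7, 23)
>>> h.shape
(23, 23)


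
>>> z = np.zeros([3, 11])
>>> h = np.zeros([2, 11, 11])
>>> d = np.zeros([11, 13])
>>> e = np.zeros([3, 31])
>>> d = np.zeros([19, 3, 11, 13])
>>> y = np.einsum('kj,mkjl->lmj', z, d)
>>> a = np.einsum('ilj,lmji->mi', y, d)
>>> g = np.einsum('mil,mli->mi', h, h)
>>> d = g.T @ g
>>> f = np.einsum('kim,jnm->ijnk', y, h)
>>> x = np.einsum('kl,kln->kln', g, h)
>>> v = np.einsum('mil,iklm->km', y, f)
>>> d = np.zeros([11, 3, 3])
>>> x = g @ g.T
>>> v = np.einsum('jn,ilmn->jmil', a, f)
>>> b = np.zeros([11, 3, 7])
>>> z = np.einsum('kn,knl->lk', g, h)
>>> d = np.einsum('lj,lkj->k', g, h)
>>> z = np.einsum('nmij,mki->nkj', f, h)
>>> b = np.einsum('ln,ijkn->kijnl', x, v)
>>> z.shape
(19, 11, 13)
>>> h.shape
(2, 11, 11)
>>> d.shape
(11,)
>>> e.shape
(3, 31)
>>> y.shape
(13, 19, 11)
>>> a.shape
(3, 13)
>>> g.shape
(2, 11)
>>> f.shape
(19, 2, 11, 13)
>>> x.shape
(2, 2)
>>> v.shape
(3, 11, 19, 2)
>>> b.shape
(19, 3, 11, 2, 2)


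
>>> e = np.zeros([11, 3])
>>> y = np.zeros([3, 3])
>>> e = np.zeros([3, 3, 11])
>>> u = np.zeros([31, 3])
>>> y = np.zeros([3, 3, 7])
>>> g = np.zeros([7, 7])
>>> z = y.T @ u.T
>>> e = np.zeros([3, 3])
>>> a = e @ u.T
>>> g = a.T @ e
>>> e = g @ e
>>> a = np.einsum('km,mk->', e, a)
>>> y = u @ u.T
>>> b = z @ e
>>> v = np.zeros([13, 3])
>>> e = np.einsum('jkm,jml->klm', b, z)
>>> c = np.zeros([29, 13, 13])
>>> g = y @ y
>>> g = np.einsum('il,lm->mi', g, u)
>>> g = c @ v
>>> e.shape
(3, 31, 3)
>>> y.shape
(31, 31)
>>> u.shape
(31, 3)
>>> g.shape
(29, 13, 3)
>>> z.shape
(7, 3, 31)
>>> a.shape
()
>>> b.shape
(7, 3, 3)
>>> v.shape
(13, 3)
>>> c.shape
(29, 13, 13)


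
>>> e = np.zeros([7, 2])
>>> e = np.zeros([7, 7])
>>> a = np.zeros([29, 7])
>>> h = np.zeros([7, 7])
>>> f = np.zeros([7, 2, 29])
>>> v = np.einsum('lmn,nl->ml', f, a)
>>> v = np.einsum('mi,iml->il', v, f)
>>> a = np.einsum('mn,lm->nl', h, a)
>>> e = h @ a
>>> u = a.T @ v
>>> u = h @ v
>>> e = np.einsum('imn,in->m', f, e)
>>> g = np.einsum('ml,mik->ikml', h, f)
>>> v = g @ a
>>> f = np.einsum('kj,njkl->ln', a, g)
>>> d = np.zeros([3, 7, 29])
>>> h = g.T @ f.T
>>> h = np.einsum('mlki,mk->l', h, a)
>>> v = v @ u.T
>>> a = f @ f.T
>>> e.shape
(2,)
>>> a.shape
(7, 7)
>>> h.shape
(7,)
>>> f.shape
(7, 2)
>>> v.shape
(2, 29, 7, 7)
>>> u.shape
(7, 29)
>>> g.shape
(2, 29, 7, 7)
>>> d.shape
(3, 7, 29)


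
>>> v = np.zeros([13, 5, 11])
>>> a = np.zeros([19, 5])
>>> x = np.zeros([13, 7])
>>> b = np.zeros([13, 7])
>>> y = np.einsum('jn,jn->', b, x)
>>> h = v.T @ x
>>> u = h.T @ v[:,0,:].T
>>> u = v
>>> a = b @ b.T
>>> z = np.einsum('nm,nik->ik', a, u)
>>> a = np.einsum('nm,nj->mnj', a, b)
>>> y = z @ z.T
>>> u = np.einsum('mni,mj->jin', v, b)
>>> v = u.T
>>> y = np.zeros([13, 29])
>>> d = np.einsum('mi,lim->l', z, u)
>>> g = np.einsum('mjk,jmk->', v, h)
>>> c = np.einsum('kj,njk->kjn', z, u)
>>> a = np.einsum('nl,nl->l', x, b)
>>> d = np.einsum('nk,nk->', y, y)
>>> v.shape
(5, 11, 7)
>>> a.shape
(7,)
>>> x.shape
(13, 7)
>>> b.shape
(13, 7)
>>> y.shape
(13, 29)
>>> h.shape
(11, 5, 7)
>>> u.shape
(7, 11, 5)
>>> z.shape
(5, 11)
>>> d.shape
()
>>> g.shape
()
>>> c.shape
(5, 11, 7)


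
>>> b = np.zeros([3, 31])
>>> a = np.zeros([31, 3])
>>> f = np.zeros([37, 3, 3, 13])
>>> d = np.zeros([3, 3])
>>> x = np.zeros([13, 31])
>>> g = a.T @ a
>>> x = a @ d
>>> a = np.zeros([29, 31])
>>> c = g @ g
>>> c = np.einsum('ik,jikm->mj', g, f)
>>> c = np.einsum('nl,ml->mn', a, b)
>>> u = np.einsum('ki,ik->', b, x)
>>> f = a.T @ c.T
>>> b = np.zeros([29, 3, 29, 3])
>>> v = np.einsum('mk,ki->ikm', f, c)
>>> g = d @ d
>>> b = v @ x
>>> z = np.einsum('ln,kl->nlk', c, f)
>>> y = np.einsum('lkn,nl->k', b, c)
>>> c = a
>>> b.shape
(29, 3, 3)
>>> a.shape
(29, 31)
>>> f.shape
(31, 3)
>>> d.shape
(3, 3)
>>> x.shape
(31, 3)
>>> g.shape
(3, 3)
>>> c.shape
(29, 31)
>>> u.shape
()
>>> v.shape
(29, 3, 31)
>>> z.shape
(29, 3, 31)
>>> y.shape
(3,)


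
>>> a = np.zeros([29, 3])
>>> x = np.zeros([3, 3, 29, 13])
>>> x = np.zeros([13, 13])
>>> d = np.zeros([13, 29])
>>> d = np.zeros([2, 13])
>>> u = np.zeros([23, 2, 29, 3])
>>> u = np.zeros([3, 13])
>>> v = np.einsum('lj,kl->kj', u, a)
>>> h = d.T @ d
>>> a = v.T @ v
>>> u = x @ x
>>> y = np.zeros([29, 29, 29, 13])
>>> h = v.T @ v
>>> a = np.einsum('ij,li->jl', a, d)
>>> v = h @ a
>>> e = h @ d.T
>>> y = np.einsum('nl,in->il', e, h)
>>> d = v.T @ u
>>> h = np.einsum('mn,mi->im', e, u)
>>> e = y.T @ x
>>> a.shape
(13, 2)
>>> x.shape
(13, 13)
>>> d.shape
(2, 13)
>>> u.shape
(13, 13)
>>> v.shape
(13, 2)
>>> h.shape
(13, 13)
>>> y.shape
(13, 2)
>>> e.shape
(2, 13)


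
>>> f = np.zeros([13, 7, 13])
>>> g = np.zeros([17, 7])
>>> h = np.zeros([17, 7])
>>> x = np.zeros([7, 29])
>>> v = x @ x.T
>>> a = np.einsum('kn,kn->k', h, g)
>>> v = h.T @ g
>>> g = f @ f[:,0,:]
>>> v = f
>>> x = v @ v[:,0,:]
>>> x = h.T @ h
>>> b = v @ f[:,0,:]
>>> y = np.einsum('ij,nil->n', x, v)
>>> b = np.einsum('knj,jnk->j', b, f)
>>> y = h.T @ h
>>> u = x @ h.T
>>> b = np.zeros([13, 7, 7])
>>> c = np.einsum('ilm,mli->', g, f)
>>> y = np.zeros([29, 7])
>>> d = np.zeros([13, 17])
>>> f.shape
(13, 7, 13)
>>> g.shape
(13, 7, 13)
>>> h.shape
(17, 7)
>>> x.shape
(7, 7)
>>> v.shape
(13, 7, 13)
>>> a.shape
(17,)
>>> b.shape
(13, 7, 7)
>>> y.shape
(29, 7)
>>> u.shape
(7, 17)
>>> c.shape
()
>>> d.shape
(13, 17)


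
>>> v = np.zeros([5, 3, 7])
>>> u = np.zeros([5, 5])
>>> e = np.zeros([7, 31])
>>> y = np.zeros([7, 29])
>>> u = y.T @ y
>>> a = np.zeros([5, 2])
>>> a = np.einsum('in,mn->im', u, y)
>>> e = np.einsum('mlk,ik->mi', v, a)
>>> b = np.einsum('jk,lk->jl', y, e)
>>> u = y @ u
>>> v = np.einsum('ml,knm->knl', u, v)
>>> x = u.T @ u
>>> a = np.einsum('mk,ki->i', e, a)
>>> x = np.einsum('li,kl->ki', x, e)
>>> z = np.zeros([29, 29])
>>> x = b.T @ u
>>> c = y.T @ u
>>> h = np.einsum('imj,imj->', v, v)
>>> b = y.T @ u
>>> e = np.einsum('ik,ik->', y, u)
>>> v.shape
(5, 3, 29)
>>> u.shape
(7, 29)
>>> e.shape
()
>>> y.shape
(7, 29)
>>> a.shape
(7,)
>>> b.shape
(29, 29)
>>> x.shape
(5, 29)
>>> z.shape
(29, 29)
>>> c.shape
(29, 29)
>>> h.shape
()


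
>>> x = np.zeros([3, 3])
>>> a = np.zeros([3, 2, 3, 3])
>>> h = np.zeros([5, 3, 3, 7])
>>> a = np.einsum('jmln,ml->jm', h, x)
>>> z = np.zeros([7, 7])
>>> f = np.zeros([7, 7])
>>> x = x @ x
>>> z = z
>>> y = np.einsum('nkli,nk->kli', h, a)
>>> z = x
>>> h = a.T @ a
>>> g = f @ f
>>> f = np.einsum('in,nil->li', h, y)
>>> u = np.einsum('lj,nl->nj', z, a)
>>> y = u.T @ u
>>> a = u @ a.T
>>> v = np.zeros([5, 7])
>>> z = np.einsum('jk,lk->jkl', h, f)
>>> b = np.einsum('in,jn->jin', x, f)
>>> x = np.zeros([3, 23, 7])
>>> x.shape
(3, 23, 7)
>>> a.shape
(5, 5)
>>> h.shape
(3, 3)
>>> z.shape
(3, 3, 7)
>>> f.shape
(7, 3)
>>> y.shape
(3, 3)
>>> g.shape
(7, 7)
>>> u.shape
(5, 3)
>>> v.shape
(5, 7)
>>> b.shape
(7, 3, 3)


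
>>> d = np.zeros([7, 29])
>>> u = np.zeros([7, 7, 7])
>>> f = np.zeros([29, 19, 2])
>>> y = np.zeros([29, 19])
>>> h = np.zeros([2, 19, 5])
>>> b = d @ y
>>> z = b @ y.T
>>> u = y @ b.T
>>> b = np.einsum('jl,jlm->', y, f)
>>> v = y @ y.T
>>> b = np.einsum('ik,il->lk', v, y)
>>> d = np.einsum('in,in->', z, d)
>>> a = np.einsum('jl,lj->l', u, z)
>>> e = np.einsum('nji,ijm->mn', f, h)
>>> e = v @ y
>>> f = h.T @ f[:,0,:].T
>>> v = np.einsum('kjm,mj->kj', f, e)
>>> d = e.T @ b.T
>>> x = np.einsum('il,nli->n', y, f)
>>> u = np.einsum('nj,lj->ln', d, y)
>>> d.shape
(19, 19)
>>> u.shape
(29, 19)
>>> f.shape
(5, 19, 29)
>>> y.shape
(29, 19)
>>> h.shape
(2, 19, 5)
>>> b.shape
(19, 29)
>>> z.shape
(7, 29)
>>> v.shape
(5, 19)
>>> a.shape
(7,)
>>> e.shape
(29, 19)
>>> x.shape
(5,)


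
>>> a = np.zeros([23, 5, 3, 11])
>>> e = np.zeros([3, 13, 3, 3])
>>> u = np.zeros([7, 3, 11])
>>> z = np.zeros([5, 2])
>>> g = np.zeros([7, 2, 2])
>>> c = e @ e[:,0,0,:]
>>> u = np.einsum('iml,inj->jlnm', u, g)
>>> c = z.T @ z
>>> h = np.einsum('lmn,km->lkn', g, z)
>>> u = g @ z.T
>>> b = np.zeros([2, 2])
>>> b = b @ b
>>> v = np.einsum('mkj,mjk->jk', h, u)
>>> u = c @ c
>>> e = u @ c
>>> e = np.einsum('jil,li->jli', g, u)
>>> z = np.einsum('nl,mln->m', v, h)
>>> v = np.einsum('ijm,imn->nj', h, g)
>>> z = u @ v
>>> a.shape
(23, 5, 3, 11)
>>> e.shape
(7, 2, 2)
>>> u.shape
(2, 2)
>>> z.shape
(2, 5)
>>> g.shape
(7, 2, 2)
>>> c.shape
(2, 2)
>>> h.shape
(7, 5, 2)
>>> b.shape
(2, 2)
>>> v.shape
(2, 5)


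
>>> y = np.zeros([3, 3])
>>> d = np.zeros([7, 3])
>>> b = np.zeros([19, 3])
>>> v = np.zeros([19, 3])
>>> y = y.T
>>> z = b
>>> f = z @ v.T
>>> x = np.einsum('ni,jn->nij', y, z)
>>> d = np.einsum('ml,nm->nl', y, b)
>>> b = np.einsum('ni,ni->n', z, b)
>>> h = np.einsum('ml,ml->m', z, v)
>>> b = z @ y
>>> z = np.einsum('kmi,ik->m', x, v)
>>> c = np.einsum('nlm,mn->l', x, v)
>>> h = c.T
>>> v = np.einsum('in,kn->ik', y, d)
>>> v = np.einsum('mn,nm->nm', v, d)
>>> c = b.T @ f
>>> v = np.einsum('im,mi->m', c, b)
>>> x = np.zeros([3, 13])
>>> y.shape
(3, 3)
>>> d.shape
(19, 3)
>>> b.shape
(19, 3)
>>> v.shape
(19,)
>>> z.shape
(3,)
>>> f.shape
(19, 19)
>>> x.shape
(3, 13)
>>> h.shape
(3,)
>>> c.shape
(3, 19)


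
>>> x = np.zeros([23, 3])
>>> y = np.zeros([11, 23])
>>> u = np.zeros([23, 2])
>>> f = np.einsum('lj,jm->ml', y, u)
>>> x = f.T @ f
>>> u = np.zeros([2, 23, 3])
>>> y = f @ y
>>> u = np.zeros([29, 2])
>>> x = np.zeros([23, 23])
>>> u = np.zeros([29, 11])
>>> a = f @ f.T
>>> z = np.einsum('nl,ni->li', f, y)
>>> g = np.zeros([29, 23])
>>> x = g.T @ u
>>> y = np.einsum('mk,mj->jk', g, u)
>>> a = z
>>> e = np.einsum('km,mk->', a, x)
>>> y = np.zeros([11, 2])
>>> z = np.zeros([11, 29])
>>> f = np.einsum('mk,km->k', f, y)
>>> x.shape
(23, 11)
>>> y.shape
(11, 2)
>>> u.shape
(29, 11)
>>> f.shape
(11,)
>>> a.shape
(11, 23)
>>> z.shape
(11, 29)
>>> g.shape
(29, 23)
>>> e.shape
()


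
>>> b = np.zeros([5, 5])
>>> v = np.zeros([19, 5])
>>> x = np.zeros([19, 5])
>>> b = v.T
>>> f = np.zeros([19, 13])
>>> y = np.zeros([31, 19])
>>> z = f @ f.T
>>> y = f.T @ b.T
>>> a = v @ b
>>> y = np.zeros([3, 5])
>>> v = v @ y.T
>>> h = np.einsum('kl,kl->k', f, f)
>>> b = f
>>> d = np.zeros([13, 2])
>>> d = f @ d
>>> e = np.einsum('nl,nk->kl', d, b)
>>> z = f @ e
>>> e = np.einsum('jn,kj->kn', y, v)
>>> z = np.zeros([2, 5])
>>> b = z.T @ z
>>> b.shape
(5, 5)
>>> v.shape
(19, 3)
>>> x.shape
(19, 5)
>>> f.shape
(19, 13)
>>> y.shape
(3, 5)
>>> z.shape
(2, 5)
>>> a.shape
(19, 19)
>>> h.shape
(19,)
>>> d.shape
(19, 2)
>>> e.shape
(19, 5)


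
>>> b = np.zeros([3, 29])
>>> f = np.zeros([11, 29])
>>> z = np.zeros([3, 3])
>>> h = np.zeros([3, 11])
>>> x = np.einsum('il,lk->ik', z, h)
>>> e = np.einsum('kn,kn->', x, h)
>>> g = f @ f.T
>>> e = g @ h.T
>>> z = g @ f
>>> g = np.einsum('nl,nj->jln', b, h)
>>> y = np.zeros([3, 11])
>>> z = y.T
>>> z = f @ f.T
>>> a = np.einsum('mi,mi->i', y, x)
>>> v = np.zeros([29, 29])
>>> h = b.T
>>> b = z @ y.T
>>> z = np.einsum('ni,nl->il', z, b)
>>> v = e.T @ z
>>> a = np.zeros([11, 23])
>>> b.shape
(11, 3)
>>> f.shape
(11, 29)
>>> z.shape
(11, 3)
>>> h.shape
(29, 3)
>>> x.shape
(3, 11)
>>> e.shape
(11, 3)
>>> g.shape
(11, 29, 3)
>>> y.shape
(3, 11)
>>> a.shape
(11, 23)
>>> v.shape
(3, 3)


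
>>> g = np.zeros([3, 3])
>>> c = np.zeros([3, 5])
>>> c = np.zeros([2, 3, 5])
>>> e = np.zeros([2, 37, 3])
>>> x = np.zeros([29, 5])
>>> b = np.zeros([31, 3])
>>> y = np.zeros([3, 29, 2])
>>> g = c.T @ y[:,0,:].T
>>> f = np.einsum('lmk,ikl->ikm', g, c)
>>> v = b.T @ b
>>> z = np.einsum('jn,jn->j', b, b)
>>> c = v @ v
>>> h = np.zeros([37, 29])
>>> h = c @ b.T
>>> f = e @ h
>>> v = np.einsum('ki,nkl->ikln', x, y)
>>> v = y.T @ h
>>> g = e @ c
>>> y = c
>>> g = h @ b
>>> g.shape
(3, 3)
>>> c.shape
(3, 3)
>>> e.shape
(2, 37, 3)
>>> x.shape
(29, 5)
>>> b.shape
(31, 3)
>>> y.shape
(3, 3)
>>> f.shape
(2, 37, 31)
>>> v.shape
(2, 29, 31)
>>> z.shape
(31,)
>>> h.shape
(3, 31)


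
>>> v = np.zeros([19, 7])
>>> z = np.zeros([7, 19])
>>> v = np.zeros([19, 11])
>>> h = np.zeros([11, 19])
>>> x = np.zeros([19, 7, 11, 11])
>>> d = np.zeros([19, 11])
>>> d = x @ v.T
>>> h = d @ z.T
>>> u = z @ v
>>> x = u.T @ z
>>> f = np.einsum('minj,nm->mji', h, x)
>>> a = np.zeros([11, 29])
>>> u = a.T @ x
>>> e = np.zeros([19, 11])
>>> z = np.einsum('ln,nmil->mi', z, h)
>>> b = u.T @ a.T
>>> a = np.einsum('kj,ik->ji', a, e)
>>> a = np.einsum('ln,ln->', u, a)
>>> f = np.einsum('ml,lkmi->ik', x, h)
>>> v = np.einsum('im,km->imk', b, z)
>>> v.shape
(19, 11, 7)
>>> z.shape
(7, 11)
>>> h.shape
(19, 7, 11, 7)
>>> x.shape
(11, 19)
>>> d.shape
(19, 7, 11, 19)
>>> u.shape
(29, 19)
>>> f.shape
(7, 7)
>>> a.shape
()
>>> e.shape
(19, 11)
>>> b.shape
(19, 11)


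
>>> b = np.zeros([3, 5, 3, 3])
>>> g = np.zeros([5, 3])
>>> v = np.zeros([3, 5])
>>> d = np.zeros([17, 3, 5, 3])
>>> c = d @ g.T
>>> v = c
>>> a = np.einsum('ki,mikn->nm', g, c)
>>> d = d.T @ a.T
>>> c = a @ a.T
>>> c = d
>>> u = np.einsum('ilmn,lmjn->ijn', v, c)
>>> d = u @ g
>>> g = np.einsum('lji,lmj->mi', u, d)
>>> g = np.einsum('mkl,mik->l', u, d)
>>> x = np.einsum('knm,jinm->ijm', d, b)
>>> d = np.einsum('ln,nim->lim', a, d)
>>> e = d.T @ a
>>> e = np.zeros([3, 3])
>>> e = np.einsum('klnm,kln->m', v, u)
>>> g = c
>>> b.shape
(3, 5, 3, 3)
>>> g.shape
(3, 5, 3, 5)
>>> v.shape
(17, 3, 5, 5)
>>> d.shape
(5, 3, 3)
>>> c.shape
(3, 5, 3, 5)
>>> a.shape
(5, 17)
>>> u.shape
(17, 3, 5)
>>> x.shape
(5, 3, 3)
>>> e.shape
(5,)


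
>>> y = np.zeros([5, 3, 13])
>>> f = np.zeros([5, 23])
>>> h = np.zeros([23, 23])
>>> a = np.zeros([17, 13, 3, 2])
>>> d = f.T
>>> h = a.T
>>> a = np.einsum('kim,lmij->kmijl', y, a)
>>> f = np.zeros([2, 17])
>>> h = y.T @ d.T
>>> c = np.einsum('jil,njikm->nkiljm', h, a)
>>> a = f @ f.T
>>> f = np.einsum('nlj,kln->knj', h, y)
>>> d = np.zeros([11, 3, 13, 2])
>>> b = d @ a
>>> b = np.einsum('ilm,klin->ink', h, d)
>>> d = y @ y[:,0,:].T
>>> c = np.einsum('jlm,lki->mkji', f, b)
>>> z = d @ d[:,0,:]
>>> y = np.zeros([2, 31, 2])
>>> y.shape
(2, 31, 2)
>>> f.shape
(5, 13, 23)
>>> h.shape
(13, 3, 23)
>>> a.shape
(2, 2)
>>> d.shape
(5, 3, 5)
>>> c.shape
(23, 2, 5, 11)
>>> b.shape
(13, 2, 11)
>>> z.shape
(5, 3, 5)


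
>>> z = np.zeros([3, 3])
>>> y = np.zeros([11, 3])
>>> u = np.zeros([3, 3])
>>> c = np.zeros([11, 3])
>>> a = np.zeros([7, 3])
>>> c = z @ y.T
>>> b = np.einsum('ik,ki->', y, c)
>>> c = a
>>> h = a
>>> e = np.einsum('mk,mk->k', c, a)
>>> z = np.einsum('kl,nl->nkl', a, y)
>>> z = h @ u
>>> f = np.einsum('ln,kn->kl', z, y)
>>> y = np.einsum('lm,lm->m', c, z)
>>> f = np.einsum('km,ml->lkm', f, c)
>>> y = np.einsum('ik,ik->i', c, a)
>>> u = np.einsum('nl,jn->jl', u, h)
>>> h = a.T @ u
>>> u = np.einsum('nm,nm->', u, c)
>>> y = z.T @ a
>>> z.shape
(7, 3)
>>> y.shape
(3, 3)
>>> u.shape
()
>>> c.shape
(7, 3)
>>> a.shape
(7, 3)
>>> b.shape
()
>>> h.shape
(3, 3)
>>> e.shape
(3,)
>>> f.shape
(3, 11, 7)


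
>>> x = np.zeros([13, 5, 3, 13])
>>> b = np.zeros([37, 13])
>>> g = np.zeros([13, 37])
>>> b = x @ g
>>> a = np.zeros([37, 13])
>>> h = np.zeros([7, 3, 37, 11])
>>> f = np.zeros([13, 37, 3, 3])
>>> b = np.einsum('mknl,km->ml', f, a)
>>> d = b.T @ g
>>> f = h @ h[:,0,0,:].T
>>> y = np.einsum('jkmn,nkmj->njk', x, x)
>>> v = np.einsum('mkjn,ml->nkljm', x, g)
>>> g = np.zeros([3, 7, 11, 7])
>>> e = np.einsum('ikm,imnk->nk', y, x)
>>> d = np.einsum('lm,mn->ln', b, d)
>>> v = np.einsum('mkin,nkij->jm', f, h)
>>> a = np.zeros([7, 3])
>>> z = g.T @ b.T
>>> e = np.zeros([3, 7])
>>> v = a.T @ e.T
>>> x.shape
(13, 5, 3, 13)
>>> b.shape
(13, 3)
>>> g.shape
(3, 7, 11, 7)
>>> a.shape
(7, 3)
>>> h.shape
(7, 3, 37, 11)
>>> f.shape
(7, 3, 37, 7)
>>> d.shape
(13, 37)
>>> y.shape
(13, 13, 5)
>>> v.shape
(3, 3)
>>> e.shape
(3, 7)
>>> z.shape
(7, 11, 7, 13)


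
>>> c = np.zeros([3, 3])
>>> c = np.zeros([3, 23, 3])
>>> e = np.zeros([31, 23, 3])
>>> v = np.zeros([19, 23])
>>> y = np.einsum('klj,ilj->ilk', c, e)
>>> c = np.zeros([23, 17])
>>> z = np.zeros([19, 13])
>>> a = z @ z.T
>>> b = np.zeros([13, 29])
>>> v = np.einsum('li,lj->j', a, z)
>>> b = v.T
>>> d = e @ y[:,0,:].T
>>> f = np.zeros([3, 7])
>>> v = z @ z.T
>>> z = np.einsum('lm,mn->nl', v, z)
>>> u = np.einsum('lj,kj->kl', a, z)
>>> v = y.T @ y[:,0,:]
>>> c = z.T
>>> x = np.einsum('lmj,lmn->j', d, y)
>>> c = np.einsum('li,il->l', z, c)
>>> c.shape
(13,)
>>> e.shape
(31, 23, 3)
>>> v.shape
(3, 23, 3)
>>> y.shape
(31, 23, 3)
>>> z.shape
(13, 19)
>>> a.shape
(19, 19)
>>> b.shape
(13,)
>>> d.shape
(31, 23, 31)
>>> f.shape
(3, 7)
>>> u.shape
(13, 19)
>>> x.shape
(31,)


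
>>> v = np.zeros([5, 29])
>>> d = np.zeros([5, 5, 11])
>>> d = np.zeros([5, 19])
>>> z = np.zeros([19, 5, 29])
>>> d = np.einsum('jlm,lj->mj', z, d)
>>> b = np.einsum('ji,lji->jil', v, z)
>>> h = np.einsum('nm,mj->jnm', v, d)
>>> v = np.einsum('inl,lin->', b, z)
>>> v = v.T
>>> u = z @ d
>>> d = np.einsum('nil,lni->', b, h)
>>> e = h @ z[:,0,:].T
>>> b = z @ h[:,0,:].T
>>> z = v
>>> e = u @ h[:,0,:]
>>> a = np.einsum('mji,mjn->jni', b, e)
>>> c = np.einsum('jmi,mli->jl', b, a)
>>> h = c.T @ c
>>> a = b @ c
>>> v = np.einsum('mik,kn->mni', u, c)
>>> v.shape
(19, 29, 5)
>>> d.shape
()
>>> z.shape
()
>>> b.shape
(19, 5, 19)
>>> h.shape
(29, 29)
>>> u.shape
(19, 5, 19)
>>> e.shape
(19, 5, 29)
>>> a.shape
(19, 5, 29)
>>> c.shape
(19, 29)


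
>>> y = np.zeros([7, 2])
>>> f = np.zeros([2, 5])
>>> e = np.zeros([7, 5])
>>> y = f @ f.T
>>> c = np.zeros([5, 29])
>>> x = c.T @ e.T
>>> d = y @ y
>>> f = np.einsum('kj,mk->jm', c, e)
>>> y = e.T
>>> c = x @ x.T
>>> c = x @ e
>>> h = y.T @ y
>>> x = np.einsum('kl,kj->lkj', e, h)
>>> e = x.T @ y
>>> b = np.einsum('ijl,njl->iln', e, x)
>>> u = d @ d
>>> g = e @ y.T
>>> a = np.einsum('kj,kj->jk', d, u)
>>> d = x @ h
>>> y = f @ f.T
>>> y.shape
(29, 29)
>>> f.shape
(29, 7)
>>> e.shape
(7, 7, 7)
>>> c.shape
(29, 5)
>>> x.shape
(5, 7, 7)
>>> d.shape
(5, 7, 7)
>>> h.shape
(7, 7)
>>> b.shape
(7, 7, 5)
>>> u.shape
(2, 2)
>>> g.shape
(7, 7, 5)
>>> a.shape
(2, 2)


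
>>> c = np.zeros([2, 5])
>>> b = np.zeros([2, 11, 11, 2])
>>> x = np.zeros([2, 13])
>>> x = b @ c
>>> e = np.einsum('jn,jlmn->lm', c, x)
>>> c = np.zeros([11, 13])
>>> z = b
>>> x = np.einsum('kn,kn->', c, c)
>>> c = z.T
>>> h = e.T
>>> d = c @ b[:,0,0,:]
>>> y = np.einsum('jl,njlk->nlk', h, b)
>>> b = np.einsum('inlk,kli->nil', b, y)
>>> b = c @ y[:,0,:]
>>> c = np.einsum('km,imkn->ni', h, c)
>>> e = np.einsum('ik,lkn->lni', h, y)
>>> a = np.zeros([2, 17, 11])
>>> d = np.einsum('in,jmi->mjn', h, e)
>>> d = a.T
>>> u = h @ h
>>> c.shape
(2, 2)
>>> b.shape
(2, 11, 11, 2)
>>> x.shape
()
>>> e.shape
(2, 2, 11)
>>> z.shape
(2, 11, 11, 2)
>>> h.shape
(11, 11)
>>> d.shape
(11, 17, 2)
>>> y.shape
(2, 11, 2)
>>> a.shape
(2, 17, 11)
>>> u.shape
(11, 11)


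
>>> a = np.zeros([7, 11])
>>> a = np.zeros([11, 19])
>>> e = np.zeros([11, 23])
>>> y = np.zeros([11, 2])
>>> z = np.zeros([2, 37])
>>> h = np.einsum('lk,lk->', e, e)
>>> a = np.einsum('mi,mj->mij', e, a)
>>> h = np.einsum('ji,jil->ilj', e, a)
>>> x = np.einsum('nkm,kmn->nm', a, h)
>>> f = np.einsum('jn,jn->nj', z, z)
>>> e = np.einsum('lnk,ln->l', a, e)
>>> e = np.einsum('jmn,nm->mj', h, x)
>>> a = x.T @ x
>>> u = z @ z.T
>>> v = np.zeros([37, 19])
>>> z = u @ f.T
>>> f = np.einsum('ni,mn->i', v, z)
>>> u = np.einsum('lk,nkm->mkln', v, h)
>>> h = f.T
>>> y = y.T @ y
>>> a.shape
(19, 19)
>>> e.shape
(19, 23)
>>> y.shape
(2, 2)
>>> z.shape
(2, 37)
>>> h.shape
(19,)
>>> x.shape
(11, 19)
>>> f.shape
(19,)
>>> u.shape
(11, 19, 37, 23)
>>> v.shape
(37, 19)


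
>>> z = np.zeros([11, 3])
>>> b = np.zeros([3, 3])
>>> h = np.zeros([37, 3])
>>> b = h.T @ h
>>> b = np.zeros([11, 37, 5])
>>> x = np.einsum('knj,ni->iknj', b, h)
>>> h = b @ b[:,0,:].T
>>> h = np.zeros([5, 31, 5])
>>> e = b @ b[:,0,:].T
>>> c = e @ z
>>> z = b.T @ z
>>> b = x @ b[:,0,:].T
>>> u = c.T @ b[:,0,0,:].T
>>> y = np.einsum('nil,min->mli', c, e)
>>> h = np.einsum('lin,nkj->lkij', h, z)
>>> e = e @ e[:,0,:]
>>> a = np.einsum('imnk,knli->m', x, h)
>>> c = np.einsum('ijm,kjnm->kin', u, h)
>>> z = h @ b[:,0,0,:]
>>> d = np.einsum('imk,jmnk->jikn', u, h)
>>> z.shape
(5, 37, 31, 11)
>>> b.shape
(3, 11, 37, 11)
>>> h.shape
(5, 37, 31, 3)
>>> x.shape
(3, 11, 37, 5)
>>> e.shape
(11, 37, 11)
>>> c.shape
(5, 3, 31)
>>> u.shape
(3, 37, 3)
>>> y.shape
(11, 3, 37)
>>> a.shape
(11,)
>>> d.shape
(5, 3, 3, 31)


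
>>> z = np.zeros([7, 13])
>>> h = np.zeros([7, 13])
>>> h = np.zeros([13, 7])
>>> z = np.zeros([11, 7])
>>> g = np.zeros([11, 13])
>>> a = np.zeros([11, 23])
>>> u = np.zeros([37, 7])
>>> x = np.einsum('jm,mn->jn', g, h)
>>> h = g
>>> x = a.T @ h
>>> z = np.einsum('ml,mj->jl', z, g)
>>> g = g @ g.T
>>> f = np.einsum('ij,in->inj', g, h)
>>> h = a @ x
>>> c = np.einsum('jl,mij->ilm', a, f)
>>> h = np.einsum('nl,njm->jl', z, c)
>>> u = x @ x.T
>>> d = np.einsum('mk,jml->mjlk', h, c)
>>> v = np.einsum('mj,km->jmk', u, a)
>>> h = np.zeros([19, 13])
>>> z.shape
(13, 7)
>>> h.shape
(19, 13)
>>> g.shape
(11, 11)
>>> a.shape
(11, 23)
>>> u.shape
(23, 23)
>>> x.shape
(23, 13)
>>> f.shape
(11, 13, 11)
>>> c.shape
(13, 23, 11)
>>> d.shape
(23, 13, 11, 7)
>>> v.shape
(23, 23, 11)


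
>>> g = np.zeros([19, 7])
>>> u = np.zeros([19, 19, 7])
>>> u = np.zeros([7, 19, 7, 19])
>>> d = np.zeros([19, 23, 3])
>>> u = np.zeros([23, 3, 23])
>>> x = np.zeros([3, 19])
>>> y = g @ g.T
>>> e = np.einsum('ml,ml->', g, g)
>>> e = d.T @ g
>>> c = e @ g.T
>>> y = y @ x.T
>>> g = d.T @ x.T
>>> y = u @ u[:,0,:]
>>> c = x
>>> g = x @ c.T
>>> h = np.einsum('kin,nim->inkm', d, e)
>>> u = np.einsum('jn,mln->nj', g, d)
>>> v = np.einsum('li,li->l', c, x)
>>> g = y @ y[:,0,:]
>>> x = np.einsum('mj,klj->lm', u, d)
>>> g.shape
(23, 3, 23)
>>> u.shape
(3, 3)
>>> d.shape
(19, 23, 3)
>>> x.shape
(23, 3)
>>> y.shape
(23, 3, 23)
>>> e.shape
(3, 23, 7)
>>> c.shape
(3, 19)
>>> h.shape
(23, 3, 19, 7)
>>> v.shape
(3,)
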